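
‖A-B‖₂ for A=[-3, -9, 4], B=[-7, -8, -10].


d = √((-3+ 7)² + (-9+ 8)² + (4+ 10)²)
  = √(16 + 1 + 196)
  = √213 = 14.5945

14.5945


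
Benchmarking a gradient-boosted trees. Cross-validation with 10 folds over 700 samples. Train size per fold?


Fold size = 700/10 = 70
Training per fold = 700 - 70 = 630

630


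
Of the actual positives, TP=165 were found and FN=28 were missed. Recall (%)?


Recall = TP/(TP+FN)
= 165/(165+28)
= 165/193 = 85.49%

85.49%


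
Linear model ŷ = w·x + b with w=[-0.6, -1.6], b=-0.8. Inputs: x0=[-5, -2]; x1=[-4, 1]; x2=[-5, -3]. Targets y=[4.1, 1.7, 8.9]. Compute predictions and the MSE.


ŷ0 = (-0.6)·(-5) + (-1.6)·(-2) - 0.8 = 5.4
ŷ1 = (-0.6)·(-4) + (-1.6)·(1) - 0.8 = -0.0
ŷ2 = (-0.6)·(-5) + (-1.6)·(-3) - 0.8 = 7.0
errors² = [1.69, 2.89, 3.61]
MSE = 8.1900/3 = 2.73

2.73


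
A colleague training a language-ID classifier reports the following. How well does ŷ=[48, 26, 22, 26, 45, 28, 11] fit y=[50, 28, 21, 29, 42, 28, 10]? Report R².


ȳ = 29.7143
SS_res = Σ(y-ŷ)² = 28
SS_tot = Σ(y-ȳ)² = 1033.43
R² = 1 - SS_res/SS_tot = 1 - 0.0271 = 0.9729

0.9729


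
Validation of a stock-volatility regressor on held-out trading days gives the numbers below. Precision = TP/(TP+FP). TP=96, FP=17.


Precision = TP/(TP+FP)
= 96/(96+17)
= 96/113 = 84.96%

84.96%


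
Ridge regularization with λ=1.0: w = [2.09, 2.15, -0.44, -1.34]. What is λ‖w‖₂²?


‖w‖₂² = (2.09)² + (2.15)² + (-0.44)² + (-1.34)²
     = 4.3681 + 4.6225 + 0.1936 + 1.7956
     = 10.9798
λ·‖w‖₂² = 1.0·10.9798 = 10.9798

10.9798


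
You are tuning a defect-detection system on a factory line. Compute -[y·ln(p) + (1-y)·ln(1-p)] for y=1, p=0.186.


BCE = -[y·ln(p) + (1-y)·ln(1-p)]
= -1·ln(0.186) - 0
= -ln(0.186) = 1.682

1.682


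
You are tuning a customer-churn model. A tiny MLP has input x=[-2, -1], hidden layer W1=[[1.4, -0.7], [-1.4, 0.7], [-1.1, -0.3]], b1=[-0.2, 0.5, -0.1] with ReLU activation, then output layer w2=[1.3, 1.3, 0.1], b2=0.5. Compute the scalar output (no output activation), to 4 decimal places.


z1[0] = (1.4)·(-2) + (-0.7)·(-1) - 0.2 = -2.3
z1[1] = (-1.4)·(-2) + (0.7)·(-1) + 0.5 = 2.6
z1[2] = (-1.1)·(-2) + (-0.3)·(-1) - 0.1 = 2.4
h = ReLU(z1) = [0.0, 2.6, 2.4]
output = (1.3)·(0.0) + (1.3)·(2.6) + (0.1)·(2.4) + 0.5 = 4.12

4.12


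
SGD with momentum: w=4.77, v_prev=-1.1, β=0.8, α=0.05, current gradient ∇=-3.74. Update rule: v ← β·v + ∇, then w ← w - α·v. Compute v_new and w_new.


v_new = 0.8·-1.1 - 3.74 = -0.88 - 3.74 = -4.62
w_new = 4.77 - 0.05·-4.62 = 4.77 + 0.231 = 5.001

v_new=-4.62, w_new=5.001


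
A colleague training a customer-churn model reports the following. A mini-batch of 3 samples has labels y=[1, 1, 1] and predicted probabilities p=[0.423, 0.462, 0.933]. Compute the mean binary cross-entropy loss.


L[0] = -ln(0.423) = 0.8604
L[1] = -ln(0.462) = 0.7722
L[2] = -ln(0.933) = 0.0694
mean = (0.8604 + 0.7722 + 0.0694)/3 = 0.5673

0.5673


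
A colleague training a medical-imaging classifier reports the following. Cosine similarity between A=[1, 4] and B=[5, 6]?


A·B = 1·5 + 4·6 = 29
‖A‖ = √17 = 4.1231, ‖B‖ = √61 = 7.8102
cos = 29/(√17·√61) = 29/√1037 = 0.9006

0.9006


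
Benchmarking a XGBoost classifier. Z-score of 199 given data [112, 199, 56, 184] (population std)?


μ = 137.75, σ = 57.5255
z = (199 - 137.75)/57.5255 = 1.0647

1.0647


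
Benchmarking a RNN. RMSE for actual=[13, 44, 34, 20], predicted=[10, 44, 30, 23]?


MSE = 34/4 = 8.5
RMSE = √(34/4) = 2.9155

2.9155


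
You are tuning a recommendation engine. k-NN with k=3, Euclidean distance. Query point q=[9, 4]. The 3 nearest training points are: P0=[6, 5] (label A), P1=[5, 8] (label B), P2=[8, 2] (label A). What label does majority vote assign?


d(q,P0) = 3.1623  (label A)
d(q,P1) = 5.6569  (label B)
d(q,P2) = 2.2361  (label A)
Votes: A=2, B=1
Majority → A

A


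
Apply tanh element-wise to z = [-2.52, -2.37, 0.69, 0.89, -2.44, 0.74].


tanh(-2.52) = -0.9871
tanh(-2.37) = -0.9827
tanh(0.69) = 0.598
tanh(0.89) = 0.7114
tanh(-2.44) = -0.9849
tanh(0.74) = 0.6291
result = [-0.9871, -0.9827, 0.598, 0.7114, -0.9849, 0.6291]

[-0.9871, -0.9827, 0.598, 0.7114, -0.9849, 0.6291]


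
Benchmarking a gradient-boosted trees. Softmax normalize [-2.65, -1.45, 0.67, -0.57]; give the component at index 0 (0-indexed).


Exponentials: e^-2.65=0.0707, e^-1.45=0.2346, e^0.67=1.9542, e^-0.57=0.5655
Sum = 2.825
Softmax = [0.025, 0.083, 0.6918, 0.2002]
p[0] = 0.0707/2.825 = 0.025

0.025


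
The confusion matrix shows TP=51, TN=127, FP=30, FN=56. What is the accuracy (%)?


Accuracy = (TP+TN)/(TP+TN+FP+FN)
= (51+127)/(264)
= 178/264 = 67.42%

67.42%


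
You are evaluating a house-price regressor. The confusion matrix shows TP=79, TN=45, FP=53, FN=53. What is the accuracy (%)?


Accuracy = (TP+TN)/(TP+TN+FP+FN)
= (79+45)/(230)
= 124/230 = 53.91%

53.91%


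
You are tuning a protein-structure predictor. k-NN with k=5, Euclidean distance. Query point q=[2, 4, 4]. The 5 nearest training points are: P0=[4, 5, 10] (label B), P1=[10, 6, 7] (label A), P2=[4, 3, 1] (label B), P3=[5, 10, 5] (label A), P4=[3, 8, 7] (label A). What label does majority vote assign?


d(q,P0) = 6.4031  (label B)
d(q,P1) = 8.775  (label A)
d(q,P2) = 3.7417  (label B)
d(q,P3) = 6.7823  (label A)
d(q,P4) = 5.099  (label A)
Votes: A=3, B=2
Majority → A

A


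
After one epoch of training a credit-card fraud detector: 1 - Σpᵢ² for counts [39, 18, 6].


Probabilities: [39/63, 18/63, 6/63] ≈ [0.619, 0.2857, 0.0952]
Σpᵢ² = (1521 + 324 + 36)/63² = 1881/3969
Gini = 1 - Σpᵢ² = 1 - 1881/3969 = 0.5261

0.5261


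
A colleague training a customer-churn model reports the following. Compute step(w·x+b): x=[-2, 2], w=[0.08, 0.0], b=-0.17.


z = (-2)·(0.08) + (2)·(0.0) - 0.17
  = -0.33
step(z) = 0 (z<0)

0


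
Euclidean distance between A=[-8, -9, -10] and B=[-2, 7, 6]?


d = √((-8+ 2)² + (-9-7)² + (-10-6)²)
  = √(36 + 256 + 256)
  = √548 = 23.4094

23.4094


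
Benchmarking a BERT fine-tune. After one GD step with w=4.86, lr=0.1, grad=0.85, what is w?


w_new = w - α·∇
= 4.86 - 0.1·0.85
= 4.86 - 0.085
= 4.775

4.775


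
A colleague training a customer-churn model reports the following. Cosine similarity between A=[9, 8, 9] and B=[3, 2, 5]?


A·B = 9·3 + 8·2 + 9·5 = 88
‖A‖ = √226 = 15.0333, ‖B‖ = √38 = 6.1644
cos = 88/(√226·√38) = 88/√8588 = 0.9496

0.9496


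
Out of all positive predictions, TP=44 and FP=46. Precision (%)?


Precision = TP/(TP+FP)
= 44/(44+46)
= 44/90 = 48.89%

48.89%


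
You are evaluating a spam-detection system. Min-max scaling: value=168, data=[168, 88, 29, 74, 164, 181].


min=29, max=181
(168-29)/(181-29) = 139/152 = 0.9145

0.9145


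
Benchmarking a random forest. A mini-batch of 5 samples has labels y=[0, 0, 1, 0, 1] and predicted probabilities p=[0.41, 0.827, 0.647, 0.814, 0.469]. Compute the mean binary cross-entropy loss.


L[0] = -ln(1-0.41) = -ln(0.59) = 0.5276
L[1] = -ln(1-0.827) = -ln(0.173) = 1.7545
L[2] = -ln(0.647) = 0.4354
L[3] = -ln(1-0.814) = -ln(0.186) = 1.682
L[4] = -ln(0.469) = 0.7572
mean = (0.5276 + 1.7545 + 0.4354 + 1.682 + 0.7572)/5 = 1.0313

1.0313


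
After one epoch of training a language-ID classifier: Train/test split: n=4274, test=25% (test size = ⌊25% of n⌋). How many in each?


Test = ⌊4274·25/100⌋ = 1068
Train = 4274 - 1068 = 3206

Train: 3206, Test: 1068


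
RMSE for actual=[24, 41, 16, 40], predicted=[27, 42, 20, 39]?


MSE = 27/4 = 6.75
RMSE = √(27/4) = 2.5981

2.5981


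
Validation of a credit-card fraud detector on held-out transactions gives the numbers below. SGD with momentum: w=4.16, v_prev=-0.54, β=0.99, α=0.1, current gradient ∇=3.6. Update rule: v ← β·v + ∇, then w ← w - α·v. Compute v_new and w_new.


v_new = 0.99·-0.54 + 3.6 = -0.5346 + 3.6 = 3.0654
w_new = 4.16 - 0.1·3.0654 = 4.16 - 0.30654 = 3.85346

v_new=3.0654, w_new=3.85346


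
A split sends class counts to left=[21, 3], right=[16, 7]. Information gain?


Parent = [37, 10], H_parent = 0.7467
H_left = 0.5436 (n=24), H_right = 0.8865 (n=23)
H_children = (24/47)·0.5436 + (23/47)·0.8865 = 0.7114
IG = 0.7467 - 0.7114 = 0.0353

0.0353


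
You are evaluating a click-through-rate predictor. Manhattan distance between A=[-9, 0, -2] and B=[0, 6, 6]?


d = |-9-0| + |0-6| + |-2-6|
  = 9 + 6 + 8
  = 23

23


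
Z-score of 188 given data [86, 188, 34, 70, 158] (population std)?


μ = 107.2, σ = 57.0978
z = (188 - 107.2)/57.0978 = 1.4151

1.4151


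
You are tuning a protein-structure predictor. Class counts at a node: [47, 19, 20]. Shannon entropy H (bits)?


Probabilities: [47/86, 19/86, 20/86] ≈ [0.5465, 0.2209, 0.2326]
H = -((47/86)·log₂(47/86) + (19/86)·log₂(19/86) + (20/86)·log₂(20/86))
  = 1.447 bits

1.447 bits


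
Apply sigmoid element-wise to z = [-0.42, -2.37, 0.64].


σ(-0.42) = 1/(1+e^0.42) = 0.3965
σ(-2.37) = 1/(1+e^2.37) = 0.0855
σ(0.64) = 1/(1+e^-0.64) = 0.6548
result = [0.3965, 0.0855, 0.6548]

[0.3965, 0.0855, 0.6548]


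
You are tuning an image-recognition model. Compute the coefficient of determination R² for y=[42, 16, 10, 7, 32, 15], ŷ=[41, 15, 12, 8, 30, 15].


ȳ = 20.3333
SS_res = Σ(y-ŷ)² = 11
SS_tot = Σ(y-ȳ)² = 937.33
R² = 1 - SS_res/SS_tot = 1 - 0.0117 = 0.9883

0.9883


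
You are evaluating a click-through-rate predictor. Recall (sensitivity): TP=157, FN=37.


Recall = TP/(TP+FN)
= 157/(157+37)
= 157/194 = 80.93%

80.93%


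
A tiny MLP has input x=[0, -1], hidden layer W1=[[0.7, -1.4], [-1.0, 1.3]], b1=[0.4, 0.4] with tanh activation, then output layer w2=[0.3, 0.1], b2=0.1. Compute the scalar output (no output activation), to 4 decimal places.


z1[0] = (0.7)·(0) + (-1.4)·(-1) + 0.4 = 1.8
z1[1] = (-1.0)·(0) + (1.3)·(-1) + 0.4 = -0.9
h = tanh(z1) = [0.9468, -0.7163]
output = (0.3)·(0.9468) + (0.1)·(-0.7163) + 0.1 = 0.3124

0.3124


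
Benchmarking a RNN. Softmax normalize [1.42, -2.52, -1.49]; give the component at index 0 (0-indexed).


Exponentials: e^1.42=4.1371, e^-2.52=0.0805, e^-1.49=0.2254
Sum = 4.443
Softmax = [0.9312, 0.0181, 0.0507]
p[0] = 4.1371/4.443 = 0.9312

0.9312


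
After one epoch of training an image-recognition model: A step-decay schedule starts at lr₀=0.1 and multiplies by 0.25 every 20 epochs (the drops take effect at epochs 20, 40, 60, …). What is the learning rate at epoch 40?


n_drops = ⌊40/20⌋ = 2
lr = 0.1·0.25^2 = 0.1·0.0625 = 0.00625

0.00625


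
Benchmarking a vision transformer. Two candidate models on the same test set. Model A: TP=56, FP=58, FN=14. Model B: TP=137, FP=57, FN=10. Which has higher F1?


Model A: P=56/114=0.4912, R=56/70=0.8, F1=2PR/(P+R)=2TP/(2TP+FP+FN)=112/184=0.6087
Model B: P=137/194=0.7062, R=137/147=0.932, F1=2PR/(P+R)=2TP/(2TP+FP+FN)=274/341=0.8035
0.6087 < 0.8035 → Model B

Model B


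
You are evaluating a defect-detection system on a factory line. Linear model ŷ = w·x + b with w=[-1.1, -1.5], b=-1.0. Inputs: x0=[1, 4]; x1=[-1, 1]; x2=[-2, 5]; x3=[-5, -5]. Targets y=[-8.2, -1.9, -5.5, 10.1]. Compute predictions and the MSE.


ŷ0 = (-1.1)·(1) + (-1.5)·(4) - 1.0 = -8.1
ŷ1 = (-1.1)·(-1) + (-1.5)·(1) - 1.0 = -1.4
ŷ2 = (-1.1)·(-2) + (-1.5)·(5) - 1.0 = -6.3
ŷ3 = (-1.1)·(-5) + (-1.5)·(-5) - 1.0 = 12.0
errors² = [0.01, 0.25, 0.64, 3.61]
MSE = 4.5100/4 = 1.1275

1.1275


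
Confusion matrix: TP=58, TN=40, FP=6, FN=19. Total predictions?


Total = TP + TN + FP + FN
= 58 + 40 + 6 + 19
= 123
(Predicted positive: 64, predicted negative: 59)

123


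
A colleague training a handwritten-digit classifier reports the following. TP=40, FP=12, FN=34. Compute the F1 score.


Precision = 40/52 = 0.7692
Recall = 40/74 = 0.5405
F1 = 2·P·R/(P+R) = 2·TP/(2·TP+FP+FN) = 80/(80+12+34) = 80/126 = 0.6349

0.6349


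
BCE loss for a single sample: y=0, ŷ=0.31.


BCE = -[y·ln(p) + (1-y)·ln(1-p)]
= -0 - 1·ln(1-0.31)
= -ln(0.69) = 0.3711

0.3711


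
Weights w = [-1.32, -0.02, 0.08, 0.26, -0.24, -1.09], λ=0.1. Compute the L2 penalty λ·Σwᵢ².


‖w‖₂² = (-1.32)² + (-0.02)² + (0.08)² + (0.26)² + (-0.24)² + (-1.09)²
     = 1.7424 + 0.0004 + 0.0064 + 0.0676 + 0.0576 + 1.1881
     = 3.0625
λ·‖w‖₂² = 0.1·3.0625 = 0.30625

0.30625


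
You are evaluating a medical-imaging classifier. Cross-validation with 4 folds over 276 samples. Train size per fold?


Fold size = 276/4 = 69
Training per fold = 276 - 69 = 207

207


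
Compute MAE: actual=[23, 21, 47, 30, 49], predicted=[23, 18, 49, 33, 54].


Absolute errors: |23-23|=0, |21-18|=3, |47-49|=2, |30-33|=3, |49-54|=5
Sum = 13
MAE = 13/5 = 13/5

13/5


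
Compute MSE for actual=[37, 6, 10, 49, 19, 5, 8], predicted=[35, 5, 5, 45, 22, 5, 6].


Squared errors: (37-35)²=4, (6-5)²=1, (10-5)²=25, (49-45)²=16, (19-22)²=9, (5-5)²=0, (8-6)²=4
Sum = 59
MSE = 59/7 = 59/7

59/7


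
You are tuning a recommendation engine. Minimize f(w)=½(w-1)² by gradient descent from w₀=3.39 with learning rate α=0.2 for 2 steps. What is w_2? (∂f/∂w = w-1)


step 1: grad = 3.39-1 = 2.39; w = 3.39 - 0.2·(2.39) = 2.912
step 2: grad = 2.912-1 = 1.912; w = 2.912 - 0.2·(1.912) = 2.5296

2.5296


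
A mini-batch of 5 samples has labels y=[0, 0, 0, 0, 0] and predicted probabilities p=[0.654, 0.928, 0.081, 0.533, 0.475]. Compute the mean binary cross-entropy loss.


L[0] = -ln(1-0.654) = -ln(0.346) = 1.0613
L[1] = -ln(1-0.928) = -ln(0.072) = 2.6311
L[2] = -ln(1-0.081) = -ln(0.919) = 0.0845
L[3] = -ln(1-0.533) = -ln(0.467) = 0.7614
L[4] = -ln(1-0.475) = -ln(0.525) = 0.6444
mean = (1.0613 + 2.6311 + 0.0845 + 0.7614 + 0.6444)/5 = 1.0365

1.0365


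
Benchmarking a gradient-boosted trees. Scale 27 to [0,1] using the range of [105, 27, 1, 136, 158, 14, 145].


min=1, max=158
(27-1)/(158-1) = 26/157 = 0.1656

0.1656


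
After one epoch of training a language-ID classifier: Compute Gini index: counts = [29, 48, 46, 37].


Probabilities: [29/160, 48/160, 46/160, 37/160] ≈ [0.1812, 0.3, 0.2875, 0.2313]
Σpᵢ² = (841 + 2304 + 2116 + 1369)/160² = 6630/25600
Gini = 1 - Σpᵢ² = 1 - 6630/25600 = 0.741

0.741


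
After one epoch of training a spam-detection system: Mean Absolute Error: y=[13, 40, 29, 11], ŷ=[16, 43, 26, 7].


Absolute errors: |13-16|=3, |40-43|=3, |29-26|=3, |11-7|=4
Sum = 13
MAE = 13/4 = 13/4

13/4


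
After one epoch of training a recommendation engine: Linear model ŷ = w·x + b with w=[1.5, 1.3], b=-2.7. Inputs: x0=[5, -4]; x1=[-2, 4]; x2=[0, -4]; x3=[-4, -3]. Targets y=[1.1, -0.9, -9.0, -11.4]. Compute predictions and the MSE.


ŷ0 = (1.5)·(5) + (1.3)·(-4) - 2.7 = -0.4
ŷ1 = (1.5)·(-2) + (1.3)·(4) - 2.7 = -0.5
ŷ2 = (1.5)·(0) + (1.3)·(-4) - 2.7 = -7.9
ŷ3 = (1.5)·(-4) + (1.3)·(-3) - 2.7 = -12.6
errors² = [2.25, 0.16, 1.21, 1.44]
MSE = 5.0600/4 = 1.265

1.265


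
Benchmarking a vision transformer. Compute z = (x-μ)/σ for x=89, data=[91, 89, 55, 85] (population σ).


μ = 80, σ = 14.5945
z = (89 - 80)/14.5945 = 0.6167

0.6167


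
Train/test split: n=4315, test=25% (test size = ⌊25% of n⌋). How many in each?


Test = ⌊4315·25/100⌋ = 1078
Train = 4315 - 1078 = 3237

Train: 3237, Test: 1078


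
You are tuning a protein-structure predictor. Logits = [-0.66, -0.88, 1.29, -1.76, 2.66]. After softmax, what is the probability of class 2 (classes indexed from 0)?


Exponentials: e^-0.66=0.5169, e^-0.88=0.4148, e^1.29=3.6328, e^-1.76=0.172, e^2.66=14.2963
Sum = 19.0328
Softmax = [0.0272, 0.0218, 0.1909, 0.009, 0.7511]
p[2] = 3.6328/19.0328 = 0.1909

0.1909


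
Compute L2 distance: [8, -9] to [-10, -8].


d = √((8+ 10)² + (-9+ 8)²)
  = √(324 + 1)
  = √325 = 18.0278

18.0278


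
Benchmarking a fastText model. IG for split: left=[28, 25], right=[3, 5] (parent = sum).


Parent = [31, 30], H_parent = 0.9998
H_left = 0.9977 (n=53), H_right = 0.9544 (n=8)
H_children = (53/61)·0.9977 + (8/61)·0.9544 = 0.992
IG = 0.9998 - 0.992 = 0.0078

0.0078


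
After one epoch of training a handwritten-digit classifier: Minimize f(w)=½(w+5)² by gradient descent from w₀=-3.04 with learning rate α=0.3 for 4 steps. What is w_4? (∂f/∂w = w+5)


step 1: grad = -3.04+5 = 1.96; w = -3.04 - 0.3·(1.96) = -3.628
step 2: grad = -3.628+5 = 1.372; w = -3.628 - 0.3·(1.372) = -4.0396
step 3: grad = -4.0396+5 = 0.9604; w = -4.0396 - 0.3·(0.9604) = -4.32772
step 4: grad = -4.32772+5 = 0.67228; w = -4.32772 - 0.3·(0.67228) = -4.529404

-4.529404


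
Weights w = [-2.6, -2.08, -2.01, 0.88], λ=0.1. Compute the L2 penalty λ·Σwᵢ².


‖w‖₂² = (-2.6)² + (-2.08)² + (-2.01)² + (0.88)²
     = 6.76 + 4.3264 + 4.0401 + 0.7744
     = 15.9009
λ·‖w‖₂² = 0.1·15.9009 = 1.59009

1.59009


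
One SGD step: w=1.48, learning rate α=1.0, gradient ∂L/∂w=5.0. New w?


w_new = w - α·∇
= 1.48 - 1.0·5.0
= 1.48 - 5
= -3.52

-3.52


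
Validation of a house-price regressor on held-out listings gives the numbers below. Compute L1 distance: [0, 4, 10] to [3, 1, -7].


d = |0-3| + |4-1| + |10+ 7|
  = 3 + 3 + 17
  = 23

23


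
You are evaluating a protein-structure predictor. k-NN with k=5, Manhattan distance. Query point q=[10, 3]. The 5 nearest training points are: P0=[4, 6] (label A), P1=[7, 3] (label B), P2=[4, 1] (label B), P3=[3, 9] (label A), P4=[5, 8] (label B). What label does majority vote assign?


d(q,P0) = 9  (label A)
d(q,P1) = 3  (label B)
d(q,P2) = 8  (label B)
d(q,P3) = 13  (label A)
d(q,P4) = 10  (label B)
Votes: A=2, B=3
Majority → B

B


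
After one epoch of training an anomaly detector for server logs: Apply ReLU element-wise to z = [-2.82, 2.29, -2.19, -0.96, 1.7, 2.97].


ReLU(-2.82) = max(0, -2.82) = 0.0
ReLU(2.29) = max(0, 2.29) = 2.29
ReLU(-2.19) = max(0, -2.19) = 0.0
ReLU(-0.96) = max(0, -0.96) = 0.0
ReLU(1.7) = max(0, 1.7) = 1.7
ReLU(2.97) = max(0, 2.97) = 2.97
result = [0.0, 2.29, 0.0, 0.0, 1.7, 2.97]

[0.0, 2.29, 0.0, 0.0, 1.7, 2.97]


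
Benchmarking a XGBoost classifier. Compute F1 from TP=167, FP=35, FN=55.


Precision = 167/202 = 0.8267
Recall = 167/222 = 0.7523
F1 = 2·P·R/(P+R) = 2·TP/(2·TP+FP+FN) = 334/(334+35+55) = 334/424 = 0.7877

0.7877


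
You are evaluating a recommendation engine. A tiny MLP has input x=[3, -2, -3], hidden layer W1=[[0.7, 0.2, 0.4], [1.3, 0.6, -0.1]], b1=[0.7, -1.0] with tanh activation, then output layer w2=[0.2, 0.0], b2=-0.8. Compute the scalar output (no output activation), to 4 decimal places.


z1[0] = (0.7)·(3) + (0.2)·(-2) + (0.4)·(-3) + 0.7 = 1.2
z1[1] = (1.3)·(3) + (0.6)·(-2) + (-0.1)·(-3) - 1.0 = 2.0
h = tanh(z1) = [0.8337, 0.964]
output = (0.2)·(0.8337) + (0.0)·(0.964) - 0.8 = -0.6333

-0.6333


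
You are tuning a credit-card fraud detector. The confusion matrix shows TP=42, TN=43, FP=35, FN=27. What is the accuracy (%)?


Accuracy = (TP+TN)/(TP+TN+FP+FN)
= (42+43)/(147)
= 85/147 = 57.82%

57.82%


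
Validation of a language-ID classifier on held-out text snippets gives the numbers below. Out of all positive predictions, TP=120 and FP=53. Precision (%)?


Precision = TP/(TP+FP)
= 120/(120+53)
= 120/173 = 69.36%

69.36%


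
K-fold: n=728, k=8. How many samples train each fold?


Fold size = 728/8 = 91
Training per fold = 728 - 91 = 637

637


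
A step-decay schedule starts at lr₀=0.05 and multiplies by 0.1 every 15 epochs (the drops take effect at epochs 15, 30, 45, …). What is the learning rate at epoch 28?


n_drops = ⌊28/15⌋ = 1
lr = 0.05·0.1^1 = 0.05·0.1 = 0.005

0.005


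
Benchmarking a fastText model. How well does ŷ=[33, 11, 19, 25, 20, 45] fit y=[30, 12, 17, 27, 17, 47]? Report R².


ȳ = 25
SS_res = Σ(y-ŷ)² = 31
SS_tot = Σ(y-ȳ)² = 810
R² = 1 - SS_res/SS_tot = 1 - 0.0383 = 0.9617

0.9617


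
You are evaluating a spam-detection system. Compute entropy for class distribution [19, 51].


Probabilities: [19/70, 51/70] ≈ [0.2714, 0.7286]
H = -((19/70)·log₂(19/70) + (51/70)·log₂(51/70))
  = 0.8435 bits

0.8435 bits


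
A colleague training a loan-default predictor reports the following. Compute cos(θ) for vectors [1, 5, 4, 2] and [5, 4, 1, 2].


A·B = 1·5 + 5·4 + 4·1 + 2·2 = 33
‖A‖ = √46 = 6.7823, ‖B‖ = √46 = 6.7823
cos = 33/(√46·√46) = 33/√2116 = 0.7174

0.7174


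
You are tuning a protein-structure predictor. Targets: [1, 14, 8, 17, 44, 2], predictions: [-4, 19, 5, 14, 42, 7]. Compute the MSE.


Squared errors: (1+ 4)²=25, (14-19)²=25, (8-5)²=9, (17-14)²=9, (44-42)²=4, (2-7)²=25
Sum = 97
MSE = 97/6 = 97/6

97/6


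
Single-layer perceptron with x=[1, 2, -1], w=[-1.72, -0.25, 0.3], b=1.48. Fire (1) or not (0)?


z = (1)·(-1.72) + (2)·(-0.25) + (-1)·(0.3) + 1.48
  = -1.04
step(z) = 0 (z<0)

0


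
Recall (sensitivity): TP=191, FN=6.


Recall = TP/(TP+FN)
= 191/(191+6)
= 191/197 = 96.95%

96.95%


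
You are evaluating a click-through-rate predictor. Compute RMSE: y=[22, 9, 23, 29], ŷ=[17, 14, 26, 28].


MSE = 60/4 = 15
RMSE = √(60/4) = 3.873

3.873


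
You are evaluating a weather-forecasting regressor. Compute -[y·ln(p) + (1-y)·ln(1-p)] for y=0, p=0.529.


BCE = -[y·ln(p) + (1-y)·ln(1-p)]
= -0 - 1·ln(1-0.529)
= -ln(0.471) = 0.7529

0.7529


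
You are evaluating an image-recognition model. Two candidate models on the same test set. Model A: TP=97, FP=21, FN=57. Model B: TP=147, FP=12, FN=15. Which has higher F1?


Model A: P=97/118=0.822, R=97/154=0.6299, F1=2PR/(P+R)=2TP/(2TP+FP+FN)=194/272=0.7132
Model B: P=147/159=0.9245, R=147/162=0.9074, F1=2PR/(P+R)=2TP/(2TP+FP+FN)=294/321=0.9159
0.7132 < 0.9159 → Model B

Model B


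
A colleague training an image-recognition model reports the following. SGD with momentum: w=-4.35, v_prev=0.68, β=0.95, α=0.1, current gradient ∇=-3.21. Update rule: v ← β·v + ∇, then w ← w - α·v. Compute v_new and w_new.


v_new = 0.95·0.68 - 3.21 = 0.646 - 3.21 = -2.564
w_new = -4.35 - 0.1·-2.564 = -4.35 + 0.2564 = -4.0936

v_new=-2.564, w_new=-4.0936


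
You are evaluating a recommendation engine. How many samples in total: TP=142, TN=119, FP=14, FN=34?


Total = TP + TN + FP + FN
= 142 + 119 + 14 + 34
= 309
(Predicted positive: 156, predicted negative: 153)

309


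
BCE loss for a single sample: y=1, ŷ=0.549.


BCE = -[y·ln(p) + (1-y)·ln(1-p)]
= -1·ln(0.549) - 0
= -ln(0.549) = 0.5997

0.5997


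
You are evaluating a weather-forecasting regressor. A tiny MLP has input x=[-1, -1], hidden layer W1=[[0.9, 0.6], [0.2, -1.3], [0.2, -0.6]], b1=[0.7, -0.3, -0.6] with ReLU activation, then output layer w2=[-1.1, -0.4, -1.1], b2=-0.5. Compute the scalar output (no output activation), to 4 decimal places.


z1[0] = (0.9)·(-1) + (0.6)·(-1) + 0.7 = -0.8
z1[1] = (0.2)·(-1) + (-1.3)·(-1) - 0.3 = 0.8
z1[2] = (0.2)·(-1) + (-0.6)·(-1) - 0.6 = -0.2
h = ReLU(z1) = [0.0, 0.8, 0.0]
output = (-1.1)·(0.0) + (-0.4)·(0.8) + (-1.1)·(0.0) - 0.5 = -0.82

-0.82


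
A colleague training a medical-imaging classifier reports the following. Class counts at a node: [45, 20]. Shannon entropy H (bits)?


Probabilities: [45/65, 20/65] ≈ [0.6923, 0.3077]
H = -((45/65)·log₂(45/65) + (20/65)·log₂(20/65))
  = 0.8905 bits

0.8905 bits


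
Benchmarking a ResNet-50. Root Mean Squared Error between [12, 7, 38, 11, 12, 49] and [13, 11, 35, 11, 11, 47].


MSE = 31/6 = 5.1667
RMSE = √(31/6) = 2.273

2.273


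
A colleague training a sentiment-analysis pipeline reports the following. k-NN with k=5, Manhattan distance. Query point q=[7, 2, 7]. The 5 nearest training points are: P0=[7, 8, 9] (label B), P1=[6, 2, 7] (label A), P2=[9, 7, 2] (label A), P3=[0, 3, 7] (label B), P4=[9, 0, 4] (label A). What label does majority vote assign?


d(q,P0) = 8  (label B)
d(q,P1) = 1  (label A)
d(q,P2) = 12  (label A)
d(q,P3) = 8  (label B)
d(q,P4) = 7  (label A)
Votes: A=3, B=2
Majority → A

A


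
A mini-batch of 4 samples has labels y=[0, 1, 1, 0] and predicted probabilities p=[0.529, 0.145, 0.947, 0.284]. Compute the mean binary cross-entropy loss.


L[0] = -ln(1-0.529) = -ln(0.471) = 0.7529
L[1] = -ln(0.145) = 1.931
L[2] = -ln(0.947) = 0.0545
L[3] = -ln(1-0.284) = -ln(0.716) = 0.3341
mean = (0.7529 + 1.931 + 0.0545 + 0.3341)/4 = 0.7681

0.7681


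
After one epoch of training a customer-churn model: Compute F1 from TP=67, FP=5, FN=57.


Precision = 67/72 = 0.9306
Recall = 67/124 = 0.5403
F1 = 2·P·R/(P+R) = 2·TP/(2·TP+FP+FN) = 134/(134+5+57) = 134/196 = 0.6837

0.6837


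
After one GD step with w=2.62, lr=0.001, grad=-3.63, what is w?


w_new = w - α·∇
= 2.62 - 0.001·-3.63
= 2.62 + 0.00363
= 2.62363

2.62363


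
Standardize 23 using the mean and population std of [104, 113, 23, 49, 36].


μ = 65, σ = 36.5677
z = (23 - 65)/36.5677 = -1.1486

-1.1486


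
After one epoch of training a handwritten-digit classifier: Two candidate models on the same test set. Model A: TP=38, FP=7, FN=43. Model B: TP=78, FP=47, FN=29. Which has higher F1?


Model A: P=38/45=0.8444, R=38/81=0.4691, F1=2PR/(P+R)=2TP/(2TP+FP+FN)=76/126=0.6032
Model B: P=78/125=0.624, R=78/107=0.729, F1=2PR/(P+R)=2TP/(2TP+FP+FN)=156/232=0.6724
0.6032 < 0.6724 → Model B

Model B


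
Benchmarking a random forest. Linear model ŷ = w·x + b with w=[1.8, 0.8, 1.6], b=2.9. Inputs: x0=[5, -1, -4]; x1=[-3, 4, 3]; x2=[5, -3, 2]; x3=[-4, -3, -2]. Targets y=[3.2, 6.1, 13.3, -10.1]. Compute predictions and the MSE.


ŷ0 = (1.8)·(5) + (0.8)·(-1) + (1.6)·(-4) + 2.9 = 4.7
ŷ1 = (1.8)·(-3) + (0.8)·(4) + (1.6)·(3) + 2.9 = 5.5
ŷ2 = (1.8)·(5) + (0.8)·(-3) + (1.6)·(2) + 2.9 = 12.7
ŷ3 = (1.8)·(-4) + (0.8)·(-3) + (1.6)·(-2) + 2.9 = -9.9
errors² = [2.25, 0.36, 0.36, 0.04]
MSE = 3.0100/4 = 0.7525

0.7525


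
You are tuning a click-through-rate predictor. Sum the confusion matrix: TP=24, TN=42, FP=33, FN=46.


Total = TP + TN + FP + FN
= 24 + 42 + 33 + 46
= 145
(Predicted positive: 57, predicted negative: 88)

145


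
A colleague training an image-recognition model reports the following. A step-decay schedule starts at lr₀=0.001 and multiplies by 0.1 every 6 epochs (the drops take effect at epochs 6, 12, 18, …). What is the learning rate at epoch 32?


n_drops = ⌊32/6⌋ = 5
lr = 0.001·0.1^5 = 0.001·0.00001 = 0.00000001

0.00000001


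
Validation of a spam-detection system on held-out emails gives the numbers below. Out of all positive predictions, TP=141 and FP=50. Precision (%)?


Precision = TP/(TP+FP)
= 141/(141+50)
= 141/191 = 73.82%

73.82%


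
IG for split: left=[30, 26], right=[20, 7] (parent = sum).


Parent = [50, 33], H_parent = 0.9695
H_left = 0.9963 (n=56), H_right = 0.8256 (n=27)
H_children = (56/83)·0.9963 + (27/83)·0.8256 = 0.9408
IG = 0.9695 - 0.9408 = 0.0287

0.0287


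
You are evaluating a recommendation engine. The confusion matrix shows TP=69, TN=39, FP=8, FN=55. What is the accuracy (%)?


Accuracy = (TP+TN)/(TP+TN+FP+FN)
= (69+39)/(171)
= 108/171 = 63.16%

63.16%


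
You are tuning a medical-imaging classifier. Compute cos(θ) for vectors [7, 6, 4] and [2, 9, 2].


A·B = 7·2 + 6·9 + 4·2 = 76
‖A‖ = √101 = 10.0499, ‖B‖ = √89 = 9.434
cos = 76/(√101·√89) = 76/√8989 = 0.8016

0.8016


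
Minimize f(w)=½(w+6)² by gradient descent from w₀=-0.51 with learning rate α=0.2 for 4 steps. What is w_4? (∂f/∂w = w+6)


step 1: grad = -0.51+6 = 5.49; w = -0.51 - 0.2·(5.49) = -1.608
step 2: grad = -1.608+6 = 4.392; w = -1.608 - 0.2·(4.392) = -2.4864
step 3: grad = -2.4864+6 = 3.5136; w = -2.4864 - 0.2·(3.5136) = -3.18912
step 4: grad = -3.18912+6 = 2.81088; w = -3.18912 - 0.2·(2.81088) = -3.751296

-3.751296


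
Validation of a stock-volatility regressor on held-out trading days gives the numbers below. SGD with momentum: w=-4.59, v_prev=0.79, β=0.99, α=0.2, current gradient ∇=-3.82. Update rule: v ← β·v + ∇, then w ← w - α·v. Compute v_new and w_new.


v_new = 0.99·0.79 - 3.82 = 0.7821 - 3.82 = -3.0379
w_new = -4.59 - 0.2·-3.0379 = -4.59 + 0.60758 = -3.98242

v_new=-3.0379, w_new=-3.98242


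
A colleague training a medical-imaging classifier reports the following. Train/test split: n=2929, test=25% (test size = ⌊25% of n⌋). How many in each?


Test = ⌊2929·25/100⌋ = 732
Train = 2929 - 732 = 2197

Train: 2197, Test: 732


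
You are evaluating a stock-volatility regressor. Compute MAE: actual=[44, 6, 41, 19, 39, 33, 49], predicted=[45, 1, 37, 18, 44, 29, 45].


Absolute errors: |44-45|=1, |6-1|=5, |41-37|=4, |19-18|=1, |39-44|=5, |33-29|=4, |49-45|=4
Sum = 24
MAE = 24/7 = 24/7

24/7


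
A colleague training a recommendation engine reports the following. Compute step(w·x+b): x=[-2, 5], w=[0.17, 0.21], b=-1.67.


z = (-2)·(0.17) + (5)·(0.21) - 1.67
  = -0.96
step(z) = 0 (z<0)

0


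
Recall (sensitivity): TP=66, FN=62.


Recall = TP/(TP+FN)
= 66/(66+62)
= 66/128 = 51.56%

51.56%


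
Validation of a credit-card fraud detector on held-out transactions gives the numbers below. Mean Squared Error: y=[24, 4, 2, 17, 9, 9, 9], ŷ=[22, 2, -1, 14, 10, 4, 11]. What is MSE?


Squared errors: (24-22)²=4, (4-2)²=4, (2+ 1)²=9, (17-14)²=9, (9-10)²=1, (9-4)²=25, (9-11)²=4
Sum = 56
MSE = 56/7 = 8

8


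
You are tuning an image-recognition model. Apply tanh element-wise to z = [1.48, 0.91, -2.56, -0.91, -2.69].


tanh(1.48) = 0.9015
tanh(0.91) = 0.7211
tanh(-2.56) = -0.9881
tanh(-0.91) = -0.7211
tanh(-2.69) = -0.9908
result = [0.9015, 0.7211, -0.9881, -0.7211, -0.9908]

[0.9015, 0.7211, -0.9881, -0.7211, -0.9908]


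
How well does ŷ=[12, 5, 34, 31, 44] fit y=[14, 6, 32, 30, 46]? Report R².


ȳ = 25.6
SS_res = Σ(y-ŷ)² = 14
SS_tot = Σ(y-ȳ)² = 995.2
R² = 1 - SS_res/SS_tot = 1 - 0.0141 = 0.9859

0.9859


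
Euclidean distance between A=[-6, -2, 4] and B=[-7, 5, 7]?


d = √((-6+ 7)² + (-2-5)² + (4-7)²)
  = √(1 + 49 + 9)
  = √59 = 7.6811

7.6811


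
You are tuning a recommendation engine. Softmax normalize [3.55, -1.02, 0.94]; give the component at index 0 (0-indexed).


Exponentials: e^3.55=34.8133, e^-1.02=0.3606, e^0.94=2.56
Sum = 37.7339
Softmax = [0.9226, 0.0096, 0.0678]
p[0] = 34.8133/37.7339 = 0.9226

0.9226


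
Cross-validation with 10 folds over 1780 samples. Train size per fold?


Fold size = 1780/10 = 178
Training per fold = 1780 - 178 = 1602

1602


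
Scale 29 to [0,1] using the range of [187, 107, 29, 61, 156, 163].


min=29, max=187
(29-29)/(187-29) = 0/158 = 0.0

0.0


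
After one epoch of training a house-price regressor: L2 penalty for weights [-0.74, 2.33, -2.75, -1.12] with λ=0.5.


‖w‖₂² = (-0.74)² + (2.33)² + (-2.75)² + (-1.12)²
     = 0.5476 + 5.4289 + 7.5625 + 1.2544
     = 14.7934
λ·‖w‖₂² = 0.5·14.7934 = 7.3967

7.3967


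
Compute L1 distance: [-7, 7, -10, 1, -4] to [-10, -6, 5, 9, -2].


d = |-7+ 10| + |7+ 6| + |-10-5| + |1-9| + |-4+ 2|
  = 3 + 13 + 15 + 8 + 2
  = 41

41


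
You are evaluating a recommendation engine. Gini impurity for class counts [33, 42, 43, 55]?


Probabilities: [33/173, 42/173, 43/173, 55/173] ≈ [0.1908, 0.2428, 0.2486, 0.3179]
Σpᵢ² = (1089 + 1764 + 1849 + 3025)/173² = 7727/29929
Gini = 1 - Σpᵢ² = 1 - 7727/29929 = 0.7418

0.7418


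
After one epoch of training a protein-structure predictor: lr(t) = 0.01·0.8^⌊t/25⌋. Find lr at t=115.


n_drops = ⌊115/25⌋ = 4
lr = 0.01·0.8^4 = 0.01·0.4096 = 0.004096

0.004096


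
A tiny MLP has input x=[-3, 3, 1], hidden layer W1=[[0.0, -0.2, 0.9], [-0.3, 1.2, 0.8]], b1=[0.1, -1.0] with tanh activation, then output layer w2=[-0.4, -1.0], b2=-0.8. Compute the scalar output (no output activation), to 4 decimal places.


z1[0] = (0.0)·(-3) + (-0.2)·(3) + (0.9)·(1) + 0.1 = 0.4
z1[1] = (-0.3)·(-3) + (1.2)·(3) + (0.8)·(1) - 1.0 = 4.3
h = tanh(z1) = [0.3799, 0.9996]
output = (-0.4)·(0.3799) + (-1.0)·(0.9996) - 0.8 = -1.9516

-1.9516


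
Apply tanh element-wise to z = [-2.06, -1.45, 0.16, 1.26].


tanh(-2.06) = -0.968
tanh(-1.45) = -0.8957
tanh(0.16) = 0.1586
tanh(1.26) = 0.8511
result = [-0.968, -0.8957, 0.1586, 0.8511]

[-0.968, -0.8957, 0.1586, 0.8511]


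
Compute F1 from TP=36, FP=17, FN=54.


Precision = 36/53 = 0.6792
Recall = 36/90 = 0.4
F1 = 2·P·R/(P+R) = 2·TP/(2·TP+FP+FN) = 72/(72+17+54) = 72/143 = 0.5035

0.5035


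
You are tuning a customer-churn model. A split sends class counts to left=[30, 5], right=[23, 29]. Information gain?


Parent = [53, 34], H_parent = 0.9653
H_left = 0.5917 (n=35), H_right = 0.9904 (n=52)
H_children = (35/87)·0.5917 + (52/87)·0.9904 = 0.83
IG = 0.9653 - 0.83 = 0.1353

0.1353


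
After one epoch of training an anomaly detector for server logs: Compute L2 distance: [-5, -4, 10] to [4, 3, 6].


d = √((-5-4)² + (-4-3)² + (10-6)²)
  = √(81 + 49 + 16)
  = √146 = 12.083

12.083


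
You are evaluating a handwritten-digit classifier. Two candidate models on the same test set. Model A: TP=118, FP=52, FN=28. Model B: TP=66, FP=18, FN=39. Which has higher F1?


Model A: P=118/170=0.6941, R=118/146=0.8082, F1=2PR/(P+R)=2TP/(2TP+FP+FN)=236/316=0.7468
Model B: P=66/84=0.7857, R=66/105=0.6286, F1=2PR/(P+R)=2TP/(2TP+FP+FN)=132/189=0.6984
0.7468 > 0.6984 → Model A

Model A


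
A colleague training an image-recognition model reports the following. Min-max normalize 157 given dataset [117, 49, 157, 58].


min=49, max=157
(157-49)/(157-49) = 108/108 = 1.0

1.0


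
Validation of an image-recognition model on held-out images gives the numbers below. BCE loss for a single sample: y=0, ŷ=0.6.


BCE = -[y·ln(p) + (1-y)·ln(1-p)]
= -0 - 1·ln(1-0.6)
= -ln(0.4) = 0.9163

0.9163


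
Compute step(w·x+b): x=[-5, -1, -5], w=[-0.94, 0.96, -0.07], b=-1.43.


z = (-5)·(-0.94) + (-1)·(0.96) + (-5)·(-0.07) - 1.43
  = 2.66
step(z) = 1 (z≥0)

1


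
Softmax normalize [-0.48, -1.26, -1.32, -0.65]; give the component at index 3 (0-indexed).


Exponentials: e^-0.48=0.6188, e^-1.26=0.2837, e^-1.32=0.2671, e^-0.65=0.522
Sum = 1.6916
Softmax = [0.3658, 0.1677, 0.1579, 0.3086]
p[3] = 0.522/1.6916 = 0.3086

0.3086


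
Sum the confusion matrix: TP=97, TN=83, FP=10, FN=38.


Total = TP + TN + FP + FN
= 97 + 83 + 10 + 38
= 228
(Predicted positive: 107, predicted negative: 121)

228


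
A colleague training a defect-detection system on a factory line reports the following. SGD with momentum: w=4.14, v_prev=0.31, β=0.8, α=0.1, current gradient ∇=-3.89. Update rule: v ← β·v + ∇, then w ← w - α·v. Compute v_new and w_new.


v_new = 0.8·0.31 - 3.89 = 0.248 - 3.89 = -3.642
w_new = 4.14 - 0.1·-3.642 = 4.14 + 0.3642 = 4.5042

v_new=-3.642, w_new=4.5042


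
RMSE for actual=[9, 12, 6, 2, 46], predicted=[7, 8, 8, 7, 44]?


MSE = 53/5 = 10.6
RMSE = √(53/5) = 3.2558

3.2558


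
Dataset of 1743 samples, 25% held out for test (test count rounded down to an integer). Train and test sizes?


Test = ⌊1743·25/100⌋ = 435
Train = 1743 - 435 = 1308

Train: 1308, Test: 435


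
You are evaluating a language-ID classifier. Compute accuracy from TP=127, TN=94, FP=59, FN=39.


Accuracy = (TP+TN)/(TP+TN+FP+FN)
= (127+94)/(319)
= 221/319 = 69.28%

69.28%


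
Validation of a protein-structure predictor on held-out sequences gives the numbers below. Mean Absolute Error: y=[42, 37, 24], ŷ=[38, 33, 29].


Absolute errors: |42-38|=4, |37-33|=4, |24-29|=5
Sum = 13
MAE = 13/3 = 13/3

13/3


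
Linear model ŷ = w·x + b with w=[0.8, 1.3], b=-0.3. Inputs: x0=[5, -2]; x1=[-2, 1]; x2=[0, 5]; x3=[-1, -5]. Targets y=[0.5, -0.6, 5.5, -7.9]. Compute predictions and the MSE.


ŷ0 = (0.8)·(5) + (1.3)·(-2) - 0.3 = 1.1
ŷ1 = (0.8)·(-2) + (1.3)·(1) - 0.3 = -0.6
ŷ2 = (0.8)·(0) + (1.3)·(5) - 0.3 = 6.2
ŷ3 = (0.8)·(-1) + (1.3)·(-5) - 0.3 = -7.6
errors² = [0.36, 0.0, 0.49, 0.09]
MSE = 0.9400/4 = 0.235

0.235


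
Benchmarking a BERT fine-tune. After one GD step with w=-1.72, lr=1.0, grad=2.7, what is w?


w_new = w - α·∇
= -1.72 - 1.0·2.7
= -1.72 - 2.7
= -4.42

-4.42


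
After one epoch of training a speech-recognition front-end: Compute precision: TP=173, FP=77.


Precision = TP/(TP+FP)
= 173/(173+77)
= 173/250 = 69.2%

69.2%


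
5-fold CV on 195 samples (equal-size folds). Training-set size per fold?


Fold size = 195/5 = 39
Training per fold = 195 - 39 = 156

156


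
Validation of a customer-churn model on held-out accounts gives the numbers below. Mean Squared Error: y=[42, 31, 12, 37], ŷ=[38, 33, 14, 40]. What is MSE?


Squared errors: (42-38)²=16, (31-33)²=4, (12-14)²=4, (37-40)²=9
Sum = 33
MSE = 33/4 = 33/4

33/4


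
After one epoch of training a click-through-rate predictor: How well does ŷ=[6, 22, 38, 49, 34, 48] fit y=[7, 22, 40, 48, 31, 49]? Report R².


ȳ = 32.8333
SS_res = Σ(y-ŷ)² = 16
SS_tot = Σ(y-ȳ)² = 1330.83
R² = 1 - SS_res/SS_tot = 1 - 0.012 = 0.988

0.988


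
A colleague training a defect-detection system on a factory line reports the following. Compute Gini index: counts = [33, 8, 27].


Probabilities: [33/68, 8/68, 27/68] ≈ [0.4853, 0.1176, 0.3971]
Σpᵢ² = (1089 + 64 + 729)/68² = 1882/4624
Gini = 1 - Σpᵢ² = 1 - 1882/4624 = 0.593

0.593


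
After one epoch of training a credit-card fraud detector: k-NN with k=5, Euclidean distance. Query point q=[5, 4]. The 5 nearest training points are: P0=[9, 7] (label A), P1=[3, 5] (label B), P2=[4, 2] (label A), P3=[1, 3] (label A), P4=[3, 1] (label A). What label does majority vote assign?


d(q,P0) = 5.0  (label A)
d(q,P1) = 2.2361  (label B)
d(q,P2) = 2.2361  (label A)
d(q,P3) = 4.1231  (label A)
d(q,P4) = 3.6056  (label A)
Votes: A=4, B=1
Majority → A

A


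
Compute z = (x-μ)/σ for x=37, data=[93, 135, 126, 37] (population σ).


μ = 97.75, σ = 38.4017
z = (37 - 97.75)/38.4017 = -1.582

-1.582


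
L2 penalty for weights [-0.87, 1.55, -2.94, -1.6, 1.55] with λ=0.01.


‖w‖₂² = (-0.87)² + (1.55)² + (-2.94)² + (-1.6)² + (1.55)²
     = 0.7569 + 2.4025 + 8.6436 + 2.56 + 2.4025
     = 16.7655
λ·‖w‖₂² = 0.01·16.7655 = 0.167655

0.167655


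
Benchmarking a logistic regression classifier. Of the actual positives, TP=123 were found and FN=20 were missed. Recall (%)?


Recall = TP/(TP+FN)
= 123/(123+20)
= 123/143 = 86.01%

86.01%


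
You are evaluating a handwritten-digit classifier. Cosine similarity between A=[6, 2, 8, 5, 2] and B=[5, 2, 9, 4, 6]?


A·B = 6·5 + 2·2 + 8·9 + 5·4 + 2·6 = 138
‖A‖ = √133 = 11.5326, ‖B‖ = √162 = 12.7279
cos = 138/(√133·√162) = 138/√21546 = 0.9401

0.9401


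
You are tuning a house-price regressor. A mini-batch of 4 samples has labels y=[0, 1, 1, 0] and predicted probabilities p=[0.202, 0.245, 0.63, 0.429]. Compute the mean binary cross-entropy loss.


L[0] = -ln(1-0.202) = -ln(0.798) = 0.2256
L[1] = -ln(0.245) = 1.4065
L[2] = -ln(0.63) = 0.462
L[3] = -ln(1-0.429) = -ln(0.571) = 0.5604
mean = (0.2256 + 1.4065 + 0.462 + 0.5604)/4 = 0.6636

0.6636


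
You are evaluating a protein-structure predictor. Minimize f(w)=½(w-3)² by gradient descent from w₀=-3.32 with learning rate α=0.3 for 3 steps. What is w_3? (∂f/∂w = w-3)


step 1: grad = -3.32-3 = -6.32; w = -3.32 - 0.3·(-6.32) = -1.424
step 2: grad = -1.424-3 = -4.424; w = -1.424 - 0.3·(-4.424) = -0.0968
step 3: grad = -0.0968-3 = -3.0968; w = -0.0968 - 0.3·(-3.0968) = 0.83224

0.83224


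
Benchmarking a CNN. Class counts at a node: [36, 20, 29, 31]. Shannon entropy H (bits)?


Probabilities: [36/116, 20/116, 29/116, 31/116] ≈ [0.3103, 0.1724, 0.25, 0.2672]
H = -((36/116)·log₂(36/116) + (20/116)·log₂(20/116) + (29/116)·log₂(29/116) + (31/116)·log₂(31/116))
  = 1.9699 bits

1.9699 bits
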